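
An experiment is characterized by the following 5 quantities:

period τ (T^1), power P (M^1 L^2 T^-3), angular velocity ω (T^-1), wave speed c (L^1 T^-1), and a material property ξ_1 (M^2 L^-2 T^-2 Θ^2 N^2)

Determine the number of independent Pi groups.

1

There are 5 variables and 5 base dimensions (M, L, T, Θ, N).
The dimension matrix has rank 4 (less than 5: the dimension vectors are linearly dependent).
Independent dimensionless groups: 5 − 4 = 1.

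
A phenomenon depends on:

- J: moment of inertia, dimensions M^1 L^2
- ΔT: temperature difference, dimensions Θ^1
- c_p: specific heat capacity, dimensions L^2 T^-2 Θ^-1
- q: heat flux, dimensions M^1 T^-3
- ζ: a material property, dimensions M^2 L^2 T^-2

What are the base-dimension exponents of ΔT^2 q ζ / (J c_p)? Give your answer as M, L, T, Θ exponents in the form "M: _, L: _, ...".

M: 2, L: -2, T: -3, Θ: 3

Collect each base-dimension exponent across the product:
  M: −(1) + 2·(0) − (0) + (1) + (2) = 2
  L: −(2) + 2·(0) − (2) + (0) + (2) = -2
  T: −(0) + 2·(0) − (-2) + (-3) + (-2) = -3
  Θ: −(0) + 2·(1) − (-1) + (0) + (0) = 3
So the dimensions are [M² L⁻² T⁻³ Θ³].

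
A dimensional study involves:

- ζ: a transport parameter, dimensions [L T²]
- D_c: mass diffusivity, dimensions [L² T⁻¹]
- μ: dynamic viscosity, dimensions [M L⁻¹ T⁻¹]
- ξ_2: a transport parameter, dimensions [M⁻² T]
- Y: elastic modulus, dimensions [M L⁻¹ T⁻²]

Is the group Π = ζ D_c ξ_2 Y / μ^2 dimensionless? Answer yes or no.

no

Sum the exponent of each base dimension across the product:
  M: [ζ]_M + [D_c]_M − 2·[μ]_M + [ξ_2]_M + [Y]_M = (0) + (0) − 2·(1) + (-2) + (1) = -3
  L: [ζ]_L + [D_c]_L − 2·[μ]_L + [ξ_2]_L + [Y]_L = (1) + (2) − 2·(-1) + (0) + (-1) = 4
  T: [ζ]_T + [D_c]_T − 2·[μ]_T + [ξ_2]_T + [Y]_T = (2) + (-1) − 2·(-1) + (1) + (-2) = 2
Net dimensions [M⁻³ L⁴ T²] ≠ [1] — not dimensionless.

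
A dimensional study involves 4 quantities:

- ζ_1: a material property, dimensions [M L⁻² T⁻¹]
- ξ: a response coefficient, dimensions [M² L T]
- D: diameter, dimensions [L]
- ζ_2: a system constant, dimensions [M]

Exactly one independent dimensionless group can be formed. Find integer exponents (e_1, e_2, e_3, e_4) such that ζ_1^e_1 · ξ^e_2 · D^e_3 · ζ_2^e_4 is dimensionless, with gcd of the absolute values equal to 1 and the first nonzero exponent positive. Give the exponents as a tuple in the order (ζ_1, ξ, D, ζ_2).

M: e_1·(1) + e_2·(2) + e_3·(0) + e_4·(1) = 0
L: e_1·(-2) + e_2·(1) + e_3·(1) + e_4·(0) = 0
T: e_1·(-1) + e_2·(1) + e_3·(0) + e_4·(0) = 0
Solving this homogeneous linear system for the smallest-integer solution (first nonzero entry positive) gives (1, 1, 1, -3).

(1, 1, 1, -3)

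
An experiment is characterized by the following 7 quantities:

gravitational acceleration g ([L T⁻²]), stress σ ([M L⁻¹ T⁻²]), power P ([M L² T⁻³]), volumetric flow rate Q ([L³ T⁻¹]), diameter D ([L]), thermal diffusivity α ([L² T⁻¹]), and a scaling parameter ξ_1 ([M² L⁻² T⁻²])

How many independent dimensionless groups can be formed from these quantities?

4

There are 7 variables and 3 base dimensions (M, L, T).
The dimension matrix has rank 3.
Independent dimensionless groups: 7 − 3 = 4.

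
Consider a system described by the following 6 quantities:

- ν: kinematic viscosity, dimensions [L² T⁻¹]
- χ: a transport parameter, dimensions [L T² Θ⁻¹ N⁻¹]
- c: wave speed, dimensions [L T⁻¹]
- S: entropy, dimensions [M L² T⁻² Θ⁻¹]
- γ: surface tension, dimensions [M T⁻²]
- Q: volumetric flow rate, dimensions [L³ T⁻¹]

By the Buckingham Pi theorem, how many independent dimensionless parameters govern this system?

1

There are 6 variables and 5 base dimensions (M, L, T, Θ, N).
The dimension matrix has rank 5.
Independent dimensionless groups: 6 − 5 = 1.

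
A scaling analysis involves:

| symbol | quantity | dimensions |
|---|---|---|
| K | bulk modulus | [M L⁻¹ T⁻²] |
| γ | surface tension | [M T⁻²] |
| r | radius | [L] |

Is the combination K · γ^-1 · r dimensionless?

Sum the exponent of each base dimension across the product:
  M: [K]_M − [γ]_M + [r]_M = (1) − (1) + (0) = 0
  L: [K]_L − [γ]_L + [r]_L = (-1) − (0) + (1) = 0
  T: [K]_T − [γ]_T + [r]_T = (-2) − (-2) + (0) = 0
  Θ: [K]_Θ − [γ]_Θ + [r]_Θ = (0) − (0) + (0) = 0
All base exponents vanish — dimensionless.

yes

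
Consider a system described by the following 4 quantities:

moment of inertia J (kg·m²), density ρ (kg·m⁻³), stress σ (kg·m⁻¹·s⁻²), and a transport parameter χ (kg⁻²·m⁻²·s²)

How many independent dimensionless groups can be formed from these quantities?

1

There are 4 variables and 3 base dimensions (M, L, T).
The dimension matrix has rank 3.
Independent dimensionless groups: 4 − 3 = 1.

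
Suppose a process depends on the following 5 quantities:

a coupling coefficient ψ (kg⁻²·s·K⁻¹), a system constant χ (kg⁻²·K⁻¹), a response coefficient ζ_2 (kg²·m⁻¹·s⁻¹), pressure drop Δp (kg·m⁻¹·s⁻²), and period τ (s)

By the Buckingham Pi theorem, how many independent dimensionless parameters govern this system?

There are 5 variables and 4 base dimensions (M, L, T, Θ).
The dimension matrix has rank 4.
Independent dimensionless groups: 5 − 4 = 1.

1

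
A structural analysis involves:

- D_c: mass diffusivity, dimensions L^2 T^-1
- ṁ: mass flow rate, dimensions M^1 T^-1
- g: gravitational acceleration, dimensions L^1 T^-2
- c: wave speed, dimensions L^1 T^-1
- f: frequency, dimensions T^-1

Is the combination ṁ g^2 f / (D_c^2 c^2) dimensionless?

Sum the exponent of each base dimension across the product:
  M: −2·[D_c]_M + [ṁ]_M + 2·[g]_M − 2·[c]_M + [f]_M = −2·(0) + (1) + 2·(0) − 2·(0) + (0) = 1
  L: −2·[D_c]_L + [ṁ]_L + 2·[g]_L − 2·[c]_L + [f]_L = −2·(2) + (0) + 2·(1) − 2·(1) + (0) = -4
  T: −2·[D_c]_T + [ṁ]_T + 2·[g]_T − 2·[c]_T + [f]_T = −2·(-1) + (-1) + 2·(-2) − 2·(-1) + (-1) = -2
Net dimensions [M L⁻⁴ T⁻²] ≠ [1] — not dimensionless.

no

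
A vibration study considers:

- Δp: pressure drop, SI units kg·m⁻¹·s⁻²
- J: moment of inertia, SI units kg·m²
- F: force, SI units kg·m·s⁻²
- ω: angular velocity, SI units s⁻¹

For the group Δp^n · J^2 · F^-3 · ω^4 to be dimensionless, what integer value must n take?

1

Balance the M exponent: (1)·n from Δp, plus 2·(1) − 3·(1) + 4·(0) = -1 from the rest, must sum to zero.
n − 1 = 0, so n = 1.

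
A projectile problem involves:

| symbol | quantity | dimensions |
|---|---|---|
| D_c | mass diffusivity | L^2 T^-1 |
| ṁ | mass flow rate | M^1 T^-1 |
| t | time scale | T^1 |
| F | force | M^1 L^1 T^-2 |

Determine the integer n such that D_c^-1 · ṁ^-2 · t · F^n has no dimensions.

Balance the M exponent: (1)·n from F, plus −(0) − 2·(1) + (0) = -2 from the rest, must sum to zero.
n − 2 = 0, so n = 2.

2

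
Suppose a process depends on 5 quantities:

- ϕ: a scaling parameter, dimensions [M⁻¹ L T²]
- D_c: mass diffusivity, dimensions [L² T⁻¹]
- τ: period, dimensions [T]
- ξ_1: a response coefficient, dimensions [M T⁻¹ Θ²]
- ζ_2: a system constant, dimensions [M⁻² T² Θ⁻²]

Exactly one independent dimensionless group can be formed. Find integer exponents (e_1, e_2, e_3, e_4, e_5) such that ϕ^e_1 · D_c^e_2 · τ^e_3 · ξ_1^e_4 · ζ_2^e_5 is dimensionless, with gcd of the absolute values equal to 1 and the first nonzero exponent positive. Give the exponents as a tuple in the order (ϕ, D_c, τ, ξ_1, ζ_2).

(2, -1, -3, -2, -2)

M: e_1·(-1) + e_2·(0) + e_3·(0) + e_4·(1) + e_5·(-2) = 0
L: e_1·(1) + e_2·(2) + e_3·(0) + e_4·(0) + e_5·(0) = 0
T: e_1·(2) + e_2·(-1) + e_3·(1) + e_4·(-1) + e_5·(2) = 0
Θ: e_1·(0) + e_2·(0) + e_3·(0) + e_4·(2) + e_5·(-2) = 0
Solving this homogeneous linear system for the smallest-integer solution (first nonzero entry positive) gives (2, -1, -3, -2, -2).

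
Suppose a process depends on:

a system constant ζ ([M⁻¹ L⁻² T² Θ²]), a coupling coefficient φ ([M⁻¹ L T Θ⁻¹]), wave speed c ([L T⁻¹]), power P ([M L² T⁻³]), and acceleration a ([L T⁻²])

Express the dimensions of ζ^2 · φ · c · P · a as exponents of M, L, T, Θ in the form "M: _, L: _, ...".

M: -2, L: 1, T: -1, Θ: 3

Collect each base-dimension exponent across the product:
  M: 2·(-1) + (-1) + (0) + (1) + (0) = -2
  L: 2·(-2) + (1) + (1) + (2) + (1) = 1
  T: 2·(2) + (1) + (-1) + (-3) + (-2) = -1
  Θ: 2·(2) + (-1) + (0) + (0) + (0) = 3
So the dimensions are [M⁻² L T⁻¹ Θ³].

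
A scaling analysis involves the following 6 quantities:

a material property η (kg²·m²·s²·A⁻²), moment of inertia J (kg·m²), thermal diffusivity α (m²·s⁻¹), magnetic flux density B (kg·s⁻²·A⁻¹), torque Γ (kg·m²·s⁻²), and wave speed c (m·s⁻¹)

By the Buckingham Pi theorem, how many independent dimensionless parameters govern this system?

There are 6 variables and 4 base dimensions (M, L, T, I).
The dimension matrix has rank 4.
Independent dimensionless groups: 6 − 4 = 2.

2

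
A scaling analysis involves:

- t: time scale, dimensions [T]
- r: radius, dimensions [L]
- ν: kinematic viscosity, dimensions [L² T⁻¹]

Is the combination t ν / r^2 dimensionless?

yes

Sum the exponent of each base dimension across the product:
  M: [t]_M − 2·[r]_M + [ν]_M = (0) − 2·(0) + (0) = 0
  L: [t]_L − 2·[r]_L + [ν]_L = (0) − 2·(1) + (2) = 0
  T: [t]_T − 2·[r]_T + [ν]_T = (1) − 2·(0) + (-1) = 0
  I: [t]_I − 2·[r]_I + [ν]_I = (0) − 2·(0) + (0) = 0
All base exponents vanish — dimensionless.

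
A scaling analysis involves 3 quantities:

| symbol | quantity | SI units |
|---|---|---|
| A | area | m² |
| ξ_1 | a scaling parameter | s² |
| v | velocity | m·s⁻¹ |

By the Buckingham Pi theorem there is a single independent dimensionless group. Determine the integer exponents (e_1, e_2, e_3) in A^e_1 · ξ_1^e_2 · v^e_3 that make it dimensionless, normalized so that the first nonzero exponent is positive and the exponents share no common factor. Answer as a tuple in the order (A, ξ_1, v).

(1, -1, -2)

L: e_1·(2) + e_2·(0) + e_3·(1) = 0
T: e_1·(0) + e_2·(2) + e_3·(-1) = 0
Solving this homogeneous linear system for the smallest-integer solution (first nonzero entry positive) gives (1, -1, -2).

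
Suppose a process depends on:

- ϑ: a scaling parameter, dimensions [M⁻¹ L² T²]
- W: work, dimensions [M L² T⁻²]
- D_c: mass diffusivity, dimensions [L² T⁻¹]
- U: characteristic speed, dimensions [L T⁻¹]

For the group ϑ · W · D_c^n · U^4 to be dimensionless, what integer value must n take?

Balance the L exponent: (2)·n from D_c, plus (2) + (2) + 4·(1) = 8 from the rest, must sum to zero.
2n + 8 = 0, so n = -4.

-4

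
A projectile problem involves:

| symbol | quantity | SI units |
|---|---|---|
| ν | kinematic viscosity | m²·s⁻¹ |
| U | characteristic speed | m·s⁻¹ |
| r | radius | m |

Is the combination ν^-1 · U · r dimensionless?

yes

Sum the exponent of each base dimension across the product:
  M: −[ν]_M + [U]_M + [r]_M = −(0) + (0) + (0) = 0
  L: −[ν]_L + [U]_L + [r]_L = −(2) + (1) + (1) = 0
  T: −[ν]_T + [U]_T + [r]_T = −(-1) + (-1) + (0) = 0
All base exponents vanish — dimensionless.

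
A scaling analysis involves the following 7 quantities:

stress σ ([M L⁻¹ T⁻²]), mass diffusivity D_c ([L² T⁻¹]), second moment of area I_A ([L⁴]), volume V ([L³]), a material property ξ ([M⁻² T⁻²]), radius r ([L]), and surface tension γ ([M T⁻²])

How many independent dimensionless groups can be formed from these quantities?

4

There are 7 variables and 3 base dimensions (M, L, T).
The dimension matrix has rank 3.
Independent dimensionless groups: 7 − 3 = 4.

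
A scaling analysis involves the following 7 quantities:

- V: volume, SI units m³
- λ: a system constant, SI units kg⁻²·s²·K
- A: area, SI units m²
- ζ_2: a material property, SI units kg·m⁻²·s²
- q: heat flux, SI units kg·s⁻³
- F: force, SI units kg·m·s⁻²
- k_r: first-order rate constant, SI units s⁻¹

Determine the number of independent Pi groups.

There are 7 variables and 4 base dimensions (M, L, T, Θ).
The dimension matrix has rank 4.
Independent dimensionless groups: 7 − 4 = 3.

3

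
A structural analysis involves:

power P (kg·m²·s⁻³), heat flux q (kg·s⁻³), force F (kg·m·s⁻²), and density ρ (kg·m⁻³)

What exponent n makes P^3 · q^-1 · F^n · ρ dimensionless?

-3

Balance the M exponent: (1)·n from F, plus 3·(1) − (1) + (1) = 3 from the rest, must sum to zero.
n + 3 = 0, so n = -3.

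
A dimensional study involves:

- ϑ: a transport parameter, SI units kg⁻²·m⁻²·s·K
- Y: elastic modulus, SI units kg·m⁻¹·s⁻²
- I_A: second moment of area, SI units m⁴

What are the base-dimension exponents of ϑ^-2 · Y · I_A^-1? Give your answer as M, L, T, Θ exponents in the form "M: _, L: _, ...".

Collect each base-dimension exponent across the product:
  M: −2·(-2) + (1) − (0) = 5
  L: −2·(-2) + (-1) − (4) = -1
  T: −2·(1) + (-2) − (0) = -4
  Θ: −2·(1) + (0) − (0) = -2
So the dimensions are [M⁵ L⁻¹ T⁻⁴ Θ⁻²].

M: 5, L: -1, T: -4, Θ: -2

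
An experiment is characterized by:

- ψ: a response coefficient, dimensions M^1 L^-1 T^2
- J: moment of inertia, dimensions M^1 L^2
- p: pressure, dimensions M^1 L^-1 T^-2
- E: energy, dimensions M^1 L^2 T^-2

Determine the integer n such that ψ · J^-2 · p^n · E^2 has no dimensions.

Balance the M exponent: (1)·n from p, plus (1) − 2·(1) + 2·(1) = 1 from the rest, must sum to zero.
n + 1 = 0, so n = -1.

-1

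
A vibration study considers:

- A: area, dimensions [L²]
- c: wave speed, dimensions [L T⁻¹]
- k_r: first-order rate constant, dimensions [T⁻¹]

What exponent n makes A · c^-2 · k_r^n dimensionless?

Balance the T exponent: (-1)·n from k_r, plus (0) − 2·(-1) = 2 from the rest, must sum to zero.
−n + 2 = 0, so n = 2.

2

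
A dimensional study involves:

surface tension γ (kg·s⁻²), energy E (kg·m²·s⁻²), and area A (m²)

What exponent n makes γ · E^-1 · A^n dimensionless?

Balance the L exponent: (2)·n from A, plus (0) − (2) = -2 from the rest, must sum to zero.
2n − 2 = 0, so n = 1.

1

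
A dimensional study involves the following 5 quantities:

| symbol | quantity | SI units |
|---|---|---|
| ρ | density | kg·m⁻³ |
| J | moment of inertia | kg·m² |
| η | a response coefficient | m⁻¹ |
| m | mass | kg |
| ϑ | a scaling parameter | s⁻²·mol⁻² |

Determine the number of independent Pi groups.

2

There are 5 variables and 4 base dimensions (M, L, T, N).
The dimension matrix has rank 3 (less than 4: the dimension vectors are linearly dependent).
Independent dimensionless groups: 5 − 3 = 2.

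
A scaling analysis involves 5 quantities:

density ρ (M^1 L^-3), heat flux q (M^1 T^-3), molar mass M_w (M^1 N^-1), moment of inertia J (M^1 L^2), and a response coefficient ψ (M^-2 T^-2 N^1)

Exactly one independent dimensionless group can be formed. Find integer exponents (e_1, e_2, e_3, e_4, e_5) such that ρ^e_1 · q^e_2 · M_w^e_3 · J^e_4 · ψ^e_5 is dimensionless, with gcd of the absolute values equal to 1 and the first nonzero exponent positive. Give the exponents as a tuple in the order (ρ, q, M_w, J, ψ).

M: e_1·(1) + e_2·(1) + e_3·(1) + e_4·(1) + e_5·(-2) = 0
L: e_1·(-3) + e_2·(0) + e_3·(0) + e_4·(2) + e_5·(0) = 0
T: e_1·(0) + e_2·(-3) + e_3·(0) + e_4·(0) + e_5·(-2) = 0
N: e_1·(0) + e_2·(0) + e_3·(-1) + e_4·(0) + e_5·(1) = 0
Solving this homogeneous linear system for the smallest-integer solution (first nonzero entry positive) gives (2, -2, 3, 3, 3).

(2, -2, 3, 3, 3)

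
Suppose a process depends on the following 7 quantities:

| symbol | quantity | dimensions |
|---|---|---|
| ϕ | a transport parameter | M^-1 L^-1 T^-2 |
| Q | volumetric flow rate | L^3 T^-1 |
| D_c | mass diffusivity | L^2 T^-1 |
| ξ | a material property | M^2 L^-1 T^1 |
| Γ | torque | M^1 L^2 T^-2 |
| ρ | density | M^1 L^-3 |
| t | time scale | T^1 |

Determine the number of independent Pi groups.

4

There are 7 variables and 3 base dimensions (M, L, T).
The dimension matrix has rank 3.
Independent dimensionless groups: 7 − 3 = 4.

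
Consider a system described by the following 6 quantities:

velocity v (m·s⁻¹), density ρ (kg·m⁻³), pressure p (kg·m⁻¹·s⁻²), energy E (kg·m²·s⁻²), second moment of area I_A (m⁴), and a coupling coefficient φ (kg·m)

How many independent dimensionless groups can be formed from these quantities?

3

There are 6 variables and 3 base dimensions (M, L, T).
The dimension matrix has rank 3.
Independent dimensionless groups: 6 − 3 = 3.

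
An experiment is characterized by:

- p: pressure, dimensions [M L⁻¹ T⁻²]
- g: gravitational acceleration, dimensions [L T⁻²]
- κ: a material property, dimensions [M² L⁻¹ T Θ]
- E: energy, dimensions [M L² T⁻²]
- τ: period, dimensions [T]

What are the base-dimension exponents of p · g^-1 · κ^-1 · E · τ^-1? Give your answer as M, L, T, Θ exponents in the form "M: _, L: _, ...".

Collect each base-dimension exponent across the product:
  M: (1) − (0) − (2) + (1) − (0) = 0
  L: (-1) − (1) − (-1) + (2) − (0) = 1
  T: (-2) − (-2) − (1) + (-2) − (1) = -4
  Θ: (0) − (0) − (1) + (0) − (0) = -1
So the dimensions are [L T⁻⁴ Θ⁻¹].

M: 0, L: 1, T: -4, Θ: -1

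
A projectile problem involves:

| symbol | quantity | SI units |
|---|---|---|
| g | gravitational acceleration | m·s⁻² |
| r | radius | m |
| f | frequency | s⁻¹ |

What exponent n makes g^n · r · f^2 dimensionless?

Balance the L exponent: (1)·n from g, plus (1) + 2·(0) = 1 from the rest, must sum to zero.
n + 1 = 0, so n = -1.

-1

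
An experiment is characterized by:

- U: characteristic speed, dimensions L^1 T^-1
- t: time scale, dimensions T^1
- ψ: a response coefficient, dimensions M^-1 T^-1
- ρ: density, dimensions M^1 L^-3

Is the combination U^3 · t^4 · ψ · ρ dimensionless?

Sum the exponent of each base dimension across the product:
  M: 3·[U]_M + 4·[t]_M + [ψ]_M + [ρ]_M = 3·(0) + 4·(0) + (-1) + (1) = 0
  L: 3·[U]_L + 4·[t]_L + [ψ]_L + [ρ]_L = 3·(1) + 4·(0) + (0) + (-3) = 0
  T: 3·[U]_T + 4·[t]_T + [ψ]_T + [ρ]_T = 3·(-1) + 4·(1) + (-1) + (0) = 0
  Θ: 3·[U]_Θ + 4·[t]_Θ + [ψ]_Θ + [ρ]_Θ = 3·(0) + 4·(0) + (0) + (0) = 0
All base exponents vanish — dimensionless.

yes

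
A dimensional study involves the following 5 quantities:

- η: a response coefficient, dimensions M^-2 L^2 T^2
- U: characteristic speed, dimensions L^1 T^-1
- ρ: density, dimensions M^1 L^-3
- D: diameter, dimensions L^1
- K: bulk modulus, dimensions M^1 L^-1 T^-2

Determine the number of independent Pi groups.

2

There are 5 variables and 3 base dimensions (M, L, T).
The dimension matrix has rank 3.
Independent dimensionless groups: 5 − 3 = 2.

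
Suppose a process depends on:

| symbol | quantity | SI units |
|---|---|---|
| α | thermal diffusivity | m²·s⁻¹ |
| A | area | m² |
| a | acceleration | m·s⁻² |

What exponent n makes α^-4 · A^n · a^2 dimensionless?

3

Balance the L exponent: (2)·n from A, plus −4·(2) + 2·(1) = -6 from the rest, must sum to zero.
2n − 6 = 0, so n = 3.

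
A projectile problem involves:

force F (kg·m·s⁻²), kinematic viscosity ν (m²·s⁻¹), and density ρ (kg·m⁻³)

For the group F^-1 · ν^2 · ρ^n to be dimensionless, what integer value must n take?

1

Balance the M exponent: (1)·n from ρ, plus −(1) + 2·(0) = -1 from the rest, must sum to zero.
n − 1 = 0, so n = 1.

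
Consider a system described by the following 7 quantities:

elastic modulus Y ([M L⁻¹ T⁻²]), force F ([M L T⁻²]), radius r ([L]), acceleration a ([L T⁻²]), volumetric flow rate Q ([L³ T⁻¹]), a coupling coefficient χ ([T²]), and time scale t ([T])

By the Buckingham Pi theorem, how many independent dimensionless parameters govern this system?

4

There are 7 variables and 3 base dimensions (M, L, T).
The dimension matrix has rank 3.
Independent dimensionless groups: 7 − 3 = 4.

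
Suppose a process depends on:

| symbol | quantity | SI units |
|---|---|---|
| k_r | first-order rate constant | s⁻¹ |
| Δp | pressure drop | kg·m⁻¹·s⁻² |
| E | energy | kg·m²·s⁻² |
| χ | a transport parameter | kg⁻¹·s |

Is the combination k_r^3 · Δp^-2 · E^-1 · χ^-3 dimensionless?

yes

Sum the exponent of each base dimension across the product:
  M: 3·[k_r]_M − 2·[Δp]_M − [E]_M − 3·[χ]_M = 3·(0) − 2·(1) − (1) − 3·(-1) = 0
  L: 3·[k_r]_L − 2·[Δp]_L − [E]_L − 3·[χ]_L = 3·(0) − 2·(-1) − (2) − 3·(0) = 0
  T: 3·[k_r]_T − 2·[Δp]_T − [E]_T − 3·[χ]_T = 3·(-1) − 2·(-2) − (-2) − 3·(1) = 0
All base exponents vanish — dimensionless.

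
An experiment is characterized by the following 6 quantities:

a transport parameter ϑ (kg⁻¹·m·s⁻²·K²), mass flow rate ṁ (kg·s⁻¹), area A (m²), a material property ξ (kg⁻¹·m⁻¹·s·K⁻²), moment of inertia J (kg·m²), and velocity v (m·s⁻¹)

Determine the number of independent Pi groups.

There are 6 variables and 4 base dimensions (M, L, T, Θ).
The dimension matrix has rank 4.
Independent dimensionless groups: 6 − 4 = 2.

2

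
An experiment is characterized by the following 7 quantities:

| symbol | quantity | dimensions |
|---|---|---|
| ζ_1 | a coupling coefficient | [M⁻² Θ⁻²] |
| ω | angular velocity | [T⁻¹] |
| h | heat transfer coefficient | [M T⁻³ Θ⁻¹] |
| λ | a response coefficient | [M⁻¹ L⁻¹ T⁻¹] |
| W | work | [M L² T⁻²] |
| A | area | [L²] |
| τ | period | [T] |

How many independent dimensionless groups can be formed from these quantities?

There are 7 variables and 4 base dimensions (M, L, T, Θ).
The dimension matrix has rank 4.
Independent dimensionless groups: 7 − 4 = 3.

3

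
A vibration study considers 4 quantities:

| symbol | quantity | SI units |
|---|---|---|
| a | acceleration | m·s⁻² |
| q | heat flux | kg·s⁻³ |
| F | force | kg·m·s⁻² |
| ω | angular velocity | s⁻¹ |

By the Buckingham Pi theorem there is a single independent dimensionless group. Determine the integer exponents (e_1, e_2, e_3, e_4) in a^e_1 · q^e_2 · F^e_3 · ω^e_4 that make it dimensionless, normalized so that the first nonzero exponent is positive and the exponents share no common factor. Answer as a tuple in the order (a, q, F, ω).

M: e_1·(0) + e_2·(1) + e_3·(1) + e_4·(0) = 0
L: e_1·(1) + e_2·(0) + e_3·(1) + e_4·(0) = 0
T: e_1·(-2) + e_2·(-3) + e_3·(-2) + e_4·(-1) = 0
Solving this homogeneous linear system for the smallest-integer solution (first nonzero entry positive) gives (1, 1, -1, -3).

(1, 1, -1, -3)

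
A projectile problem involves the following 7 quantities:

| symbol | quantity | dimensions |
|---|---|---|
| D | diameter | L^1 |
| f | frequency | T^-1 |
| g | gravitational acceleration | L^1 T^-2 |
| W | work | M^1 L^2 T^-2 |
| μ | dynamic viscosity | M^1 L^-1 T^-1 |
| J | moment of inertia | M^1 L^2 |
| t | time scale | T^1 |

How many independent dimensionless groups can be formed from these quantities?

There are 7 variables and 3 base dimensions (M, L, T).
The dimension matrix has rank 3.
Independent dimensionless groups: 7 − 3 = 4.

4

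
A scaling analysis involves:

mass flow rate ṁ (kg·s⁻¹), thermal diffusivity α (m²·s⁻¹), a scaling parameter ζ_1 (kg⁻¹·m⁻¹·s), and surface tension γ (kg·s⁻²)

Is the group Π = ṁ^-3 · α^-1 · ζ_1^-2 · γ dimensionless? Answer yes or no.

yes

Sum the exponent of each base dimension across the product:
  M: −3·[ṁ]_M − [α]_M − 2·[ζ_1]_M + [γ]_M = −3·(1) − (0) − 2·(-1) + (1) = 0
  L: −3·[ṁ]_L − [α]_L − 2·[ζ_1]_L + [γ]_L = −3·(0) − (2) − 2·(-1) + (0) = 0
  T: −3·[ṁ]_T − [α]_T − 2·[ζ_1]_T + [γ]_T = −3·(-1) − (-1) − 2·(1) + (-2) = 0
All base exponents vanish — dimensionless.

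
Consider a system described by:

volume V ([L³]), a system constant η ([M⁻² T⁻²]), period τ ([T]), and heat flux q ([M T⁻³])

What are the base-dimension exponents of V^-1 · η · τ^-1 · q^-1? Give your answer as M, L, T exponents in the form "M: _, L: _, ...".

Collect each base-dimension exponent across the product:
  M: −(0) + (-2) − (0) − (1) = -3
  L: −(3) + (0) − (0) − (0) = -3
  T: −(0) + (-2) − (1) − (-3) = 0
So the dimensions are [M⁻³ L⁻³].

M: -3, L: -3, T: 0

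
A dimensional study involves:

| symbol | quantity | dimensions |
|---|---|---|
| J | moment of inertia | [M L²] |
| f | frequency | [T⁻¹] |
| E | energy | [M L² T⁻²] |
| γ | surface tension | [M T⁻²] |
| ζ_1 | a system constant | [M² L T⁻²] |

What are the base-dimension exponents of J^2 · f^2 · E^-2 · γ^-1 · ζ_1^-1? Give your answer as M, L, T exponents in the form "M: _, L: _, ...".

M: -3, L: -1, T: 6

Collect each base-dimension exponent across the product:
  M: 2·(1) + 2·(0) − 2·(1) − (1) − (2) = -3
  L: 2·(2) + 2·(0) − 2·(2) − (0) − (1) = -1
  T: 2·(0) + 2·(-1) − 2·(-2) − (-2) − (-2) = 6
So the dimensions are [M⁻³ L⁻¹ T⁶].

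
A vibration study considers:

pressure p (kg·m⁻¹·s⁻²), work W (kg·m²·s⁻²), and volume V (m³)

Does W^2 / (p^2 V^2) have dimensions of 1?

yes

Sum the exponent of each base dimension across the product:
  M: −2·[p]_M + 2·[W]_M − 2·[V]_M = −2·(1) + 2·(1) − 2·(0) = 0
  L: −2·[p]_L + 2·[W]_L − 2·[V]_L = −2·(-1) + 2·(2) − 2·(3) = 0
  T: −2·[p]_T + 2·[W]_T − 2·[V]_T = −2·(-2) + 2·(-2) − 2·(0) = 0
All base exponents vanish — dimensionless.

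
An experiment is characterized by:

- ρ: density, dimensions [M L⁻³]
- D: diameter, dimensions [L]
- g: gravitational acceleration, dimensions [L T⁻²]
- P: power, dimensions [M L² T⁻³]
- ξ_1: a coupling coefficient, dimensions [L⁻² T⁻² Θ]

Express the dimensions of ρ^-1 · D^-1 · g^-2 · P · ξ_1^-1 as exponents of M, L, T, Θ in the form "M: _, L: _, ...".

M: 0, L: 4, T: 3, Θ: -1

Collect each base-dimension exponent across the product:
  M: −(1) − (0) − 2·(0) + (1) − (0) = 0
  L: −(-3) − (1) − 2·(1) + (2) − (-2) = 4
  T: −(0) − (0) − 2·(-2) + (-3) − (-2) = 3
  Θ: −(0) − (0) − 2·(0) + (0) − (1) = -1
So the dimensions are [L⁴ T³ Θ⁻¹].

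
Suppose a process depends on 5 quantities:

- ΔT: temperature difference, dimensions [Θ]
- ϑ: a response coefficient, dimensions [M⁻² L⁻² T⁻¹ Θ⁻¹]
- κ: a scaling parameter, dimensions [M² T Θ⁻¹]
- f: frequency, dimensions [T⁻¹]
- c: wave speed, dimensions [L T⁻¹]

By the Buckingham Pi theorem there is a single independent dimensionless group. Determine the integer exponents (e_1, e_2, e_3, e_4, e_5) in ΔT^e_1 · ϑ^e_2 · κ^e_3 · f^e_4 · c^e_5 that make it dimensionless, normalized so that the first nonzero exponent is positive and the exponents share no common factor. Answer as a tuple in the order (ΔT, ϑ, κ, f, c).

(2, 1, 1, -2, 2)

M: e_1·(0) + e_2·(-2) + e_3·(2) + e_4·(0) + e_5·(0) = 0
L: e_1·(0) + e_2·(-2) + e_3·(0) + e_4·(0) + e_5·(1) = 0
T: e_1·(0) + e_2·(-1) + e_3·(1) + e_4·(-1) + e_5·(-1) = 0
Θ: e_1·(1) + e_2·(-1) + e_3·(-1) + e_4·(0) + e_5·(0) = 0
Solving this homogeneous linear system for the smallest-integer solution (first nonzero entry positive) gives (2, 1, 1, -2, 2).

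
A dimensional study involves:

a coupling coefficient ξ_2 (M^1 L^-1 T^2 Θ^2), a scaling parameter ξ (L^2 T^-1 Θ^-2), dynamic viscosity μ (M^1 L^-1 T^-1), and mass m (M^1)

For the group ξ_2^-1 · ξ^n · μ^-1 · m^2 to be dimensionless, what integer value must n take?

Balance the L exponent: (2)·n from ξ, plus −(-1) − (-1) + 2·(0) = 2 from the rest, must sum to zero.
2n + 2 = 0, so n = -1.

-1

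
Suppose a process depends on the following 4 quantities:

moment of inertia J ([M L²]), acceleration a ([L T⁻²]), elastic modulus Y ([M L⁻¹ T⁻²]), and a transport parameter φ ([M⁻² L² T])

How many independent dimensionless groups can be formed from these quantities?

1

There are 4 variables and 3 base dimensions (M, L, T).
The dimension matrix has rank 3.
Independent dimensionless groups: 4 − 3 = 1.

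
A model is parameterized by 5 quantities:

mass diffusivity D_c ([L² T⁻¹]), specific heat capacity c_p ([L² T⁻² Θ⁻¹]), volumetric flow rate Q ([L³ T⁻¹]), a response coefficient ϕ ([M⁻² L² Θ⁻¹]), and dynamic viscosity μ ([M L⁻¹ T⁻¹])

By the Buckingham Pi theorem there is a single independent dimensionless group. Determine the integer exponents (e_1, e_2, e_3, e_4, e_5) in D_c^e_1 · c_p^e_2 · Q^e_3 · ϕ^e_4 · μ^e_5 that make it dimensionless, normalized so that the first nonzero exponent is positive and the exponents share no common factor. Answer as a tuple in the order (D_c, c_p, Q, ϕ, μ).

(2, 1, -2, -1, -2)

M: e_1·(0) + e_2·(0) + e_3·(0) + e_4·(-2) + e_5·(1) = 0
L: e_1·(2) + e_2·(2) + e_3·(3) + e_4·(2) + e_5·(-1) = 0
T: e_1·(-1) + e_2·(-2) + e_3·(-1) + e_4·(0) + e_5·(-1) = 0
Θ: e_1·(0) + e_2·(-1) + e_3·(0) + e_4·(-1) + e_5·(0) = 0
Solving this homogeneous linear system for the smallest-integer solution (first nonzero entry positive) gives (2, 1, -2, -1, -2).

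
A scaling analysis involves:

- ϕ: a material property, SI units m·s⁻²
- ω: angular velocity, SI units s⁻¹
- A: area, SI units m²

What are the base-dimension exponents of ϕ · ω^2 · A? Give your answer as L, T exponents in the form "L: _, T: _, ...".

Collect each base-dimension exponent across the product:
  L: (1) + 2·(0) + (2) = 3
  T: (-2) + 2·(-1) + (0) = -4
So the dimensions are [L³ T⁻⁴].

L: 3, T: -4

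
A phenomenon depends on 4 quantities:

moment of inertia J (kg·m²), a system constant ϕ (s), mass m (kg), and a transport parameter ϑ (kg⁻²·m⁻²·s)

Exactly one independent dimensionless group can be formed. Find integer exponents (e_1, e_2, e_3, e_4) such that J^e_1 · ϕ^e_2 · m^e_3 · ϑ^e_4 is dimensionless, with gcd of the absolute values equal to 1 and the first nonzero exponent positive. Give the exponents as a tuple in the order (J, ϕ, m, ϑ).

(1, -1, 1, 1)

M: e_1·(1) + e_2·(0) + e_3·(1) + e_4·(-2) = 0
L: e_1·(2) + e_2·(0) + e_3·(0) + e_4·(-2) = 0
T: e_1·(0) + e_2·(1) + e_3·(0) + e_4·(1) = 0
Solving this homogeneous linear system for the smallest-integer solution (first nonzero entry positive) gives (1, -1, 1, 1).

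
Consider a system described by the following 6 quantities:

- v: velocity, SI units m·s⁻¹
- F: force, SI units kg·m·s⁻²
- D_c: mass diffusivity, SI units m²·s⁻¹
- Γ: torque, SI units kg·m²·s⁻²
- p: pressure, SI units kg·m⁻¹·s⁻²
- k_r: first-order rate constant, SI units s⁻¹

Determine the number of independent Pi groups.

There are 6 variables and 3 base dimensions (M, L, T).
The dimension matrix has rank 3.
Independent dimensionless groups: 6 − 3 = 3.

3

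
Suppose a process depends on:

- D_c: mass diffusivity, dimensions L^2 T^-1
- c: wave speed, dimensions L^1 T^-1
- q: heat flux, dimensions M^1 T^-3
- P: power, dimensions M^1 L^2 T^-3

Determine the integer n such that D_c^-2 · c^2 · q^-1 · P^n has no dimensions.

Balance the M exponent: (1)·n from P, plus −2·(0) + 2·(0) − (1) = -1 from the rest, must sum to zero.
n − 1 = 0, so n = 1.

1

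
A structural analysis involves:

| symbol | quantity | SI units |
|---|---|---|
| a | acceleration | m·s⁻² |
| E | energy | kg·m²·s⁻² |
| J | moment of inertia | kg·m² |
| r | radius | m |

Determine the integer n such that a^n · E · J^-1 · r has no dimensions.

Balance the L exponent: (1)·n from a, plus (2) − (2) + (1) = 1 from the rest, must sum to zero.
n + 1 = 0, so n = -1.

-1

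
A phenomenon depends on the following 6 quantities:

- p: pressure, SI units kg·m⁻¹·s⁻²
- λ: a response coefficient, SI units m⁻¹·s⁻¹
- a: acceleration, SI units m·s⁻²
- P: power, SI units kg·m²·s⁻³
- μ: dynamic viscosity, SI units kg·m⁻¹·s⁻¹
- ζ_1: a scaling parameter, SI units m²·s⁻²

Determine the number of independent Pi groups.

There are 6 variables and 3 base dimensions (M, L, T).
The dimension matrix has rank 3.
Independent dimensionless groups: 6 − 3 = 3.

3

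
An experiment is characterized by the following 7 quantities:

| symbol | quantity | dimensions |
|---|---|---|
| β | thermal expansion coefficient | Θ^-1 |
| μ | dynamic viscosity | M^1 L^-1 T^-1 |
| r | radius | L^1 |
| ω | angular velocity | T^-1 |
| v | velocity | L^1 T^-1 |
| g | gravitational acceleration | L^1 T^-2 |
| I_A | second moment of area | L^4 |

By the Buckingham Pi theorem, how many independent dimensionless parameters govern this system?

There are 7 variables and 4 base dimensions (M, L, T, Θ).
The dimension matrix has rank 4.
Independent dimensionless groups: 7 − 4 = 3.

3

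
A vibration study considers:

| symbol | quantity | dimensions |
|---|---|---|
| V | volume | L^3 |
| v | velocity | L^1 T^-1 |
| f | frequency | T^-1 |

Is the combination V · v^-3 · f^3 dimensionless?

yes

Sum the exponent of each base dimension across the product:
  L: [V]_L − 3·[v]_L + 3·[f]_L = (3) − 3·(1) + 3·(0) = 0
  T: [V]_T − 3·[v]_T + 3·[f]_T = (0) − 3·(-1) + 3·(-1) = 0
All base exponents vanish — dimensionless.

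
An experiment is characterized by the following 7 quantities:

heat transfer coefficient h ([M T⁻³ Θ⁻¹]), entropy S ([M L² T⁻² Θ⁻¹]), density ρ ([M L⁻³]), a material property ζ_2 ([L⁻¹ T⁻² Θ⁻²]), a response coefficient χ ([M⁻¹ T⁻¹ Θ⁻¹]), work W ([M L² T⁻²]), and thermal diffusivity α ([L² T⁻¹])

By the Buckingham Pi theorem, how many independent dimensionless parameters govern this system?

There are 7 variables and 4 base dimensions (M, L, T, Θ).
The dimension matrix has rank 4.
Independent dimensionless groups: 7 − 4 = 3.

3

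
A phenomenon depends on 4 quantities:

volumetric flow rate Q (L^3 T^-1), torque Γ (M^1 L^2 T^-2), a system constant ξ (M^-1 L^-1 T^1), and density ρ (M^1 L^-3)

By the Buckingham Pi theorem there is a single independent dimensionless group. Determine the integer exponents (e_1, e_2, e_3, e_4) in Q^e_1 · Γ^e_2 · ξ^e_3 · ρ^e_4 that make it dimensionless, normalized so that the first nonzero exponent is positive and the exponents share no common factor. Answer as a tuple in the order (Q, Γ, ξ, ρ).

M: e_1·(0) + e_2·(1) + e_3·(-1) + e_4·(1) = 0
L: e_1·(3) + e_2·(2) + e_3·(-1) + e_4·(-3) = 0
T: e_1·(-1) + e_2·(-2) + e_3·(1) + e_4·(0) = 0
Solving this homogeneous linear system for the smallest-integer solution (first nonzero entry positive) gives (3, -1, 1, 2).

(3, -1, 1, 2)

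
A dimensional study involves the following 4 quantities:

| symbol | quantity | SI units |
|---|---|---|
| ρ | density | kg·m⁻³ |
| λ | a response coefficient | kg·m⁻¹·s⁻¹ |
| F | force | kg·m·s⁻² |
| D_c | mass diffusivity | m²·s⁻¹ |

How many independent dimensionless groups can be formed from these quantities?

There are 4 variables and 3 base dimensions (M, L, T).
The dimension matrix has rank 2 (less than 3: the dimension vectors are linearly dependent).
Independent dimensionless groups: 4 − 2 = 2.

2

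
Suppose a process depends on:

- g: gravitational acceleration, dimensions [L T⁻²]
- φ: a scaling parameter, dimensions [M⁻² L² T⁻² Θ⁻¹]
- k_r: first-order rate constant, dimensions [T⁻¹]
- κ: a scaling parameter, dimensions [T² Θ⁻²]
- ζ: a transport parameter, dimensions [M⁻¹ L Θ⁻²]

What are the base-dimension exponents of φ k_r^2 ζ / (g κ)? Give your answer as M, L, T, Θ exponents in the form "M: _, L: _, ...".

Collect each base-dimension exponent across the product:
  M: −(0) + (-2) + 2·(0) − (0) + (-1) = -3
  L: −(1) + (2) + 2·(0) − (0) + (1) = 2
  T: −(-2) + (-2) + 2·(-1) − (2) + (0) = -4
  Θ: −(0) + (-1) + 2·(0) − (-2) + (-2) = -1
So the dimensions are [M⁻³ L² T⁻⁴ Θ⁻¹].

M: -3, L: 2, T: -4, Θ: -1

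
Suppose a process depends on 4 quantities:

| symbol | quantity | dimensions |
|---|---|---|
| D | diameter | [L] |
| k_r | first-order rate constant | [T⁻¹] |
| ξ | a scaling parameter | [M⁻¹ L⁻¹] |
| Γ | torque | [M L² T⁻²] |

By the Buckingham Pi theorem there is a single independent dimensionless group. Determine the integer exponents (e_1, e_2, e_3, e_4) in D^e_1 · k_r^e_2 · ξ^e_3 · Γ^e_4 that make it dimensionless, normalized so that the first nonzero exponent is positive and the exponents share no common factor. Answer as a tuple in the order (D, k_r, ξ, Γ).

M: e_1·(0) + e_2·(0) + e_3·(-1) + e_4·(1) = 0
L: e_1·(1) + e_2·(0) + e_3·(-1) + e_4·(2) = 0
T: e_1·(0) + e_2·(-1) + e_3·(0) + e_4·(-2) = 0
Solving this homogeneous linear system for the smallest-integer solution (first nonzero entry positive) gives (1, 2, -1, -1).

(1, 2, -1, -1)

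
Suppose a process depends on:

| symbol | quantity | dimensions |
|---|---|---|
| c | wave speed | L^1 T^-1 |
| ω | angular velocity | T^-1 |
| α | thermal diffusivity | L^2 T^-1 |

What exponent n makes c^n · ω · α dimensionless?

-2

Balance the L exponent: (1)·n from c, plus (0) + (2) = 2 from the rest, must sum to zero.
n + 2 = 0, so n = -2.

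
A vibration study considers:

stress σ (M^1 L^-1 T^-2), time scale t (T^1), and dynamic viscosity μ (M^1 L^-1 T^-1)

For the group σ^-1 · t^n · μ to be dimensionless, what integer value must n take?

Balance the T exponent: (1)·n from t, plus −(-2) + (-1) = 1 from the rest, must sum to zero.
n + 1 = 0, so n = -1.

-1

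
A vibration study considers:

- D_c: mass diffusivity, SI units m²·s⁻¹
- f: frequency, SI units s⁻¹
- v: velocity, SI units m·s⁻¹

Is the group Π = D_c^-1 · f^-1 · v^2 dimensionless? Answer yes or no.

Sum the exponent of each base dimension across the product:
  L: −[D_c]_L − [f]_L + 2·[v]_L = −(2) − (0) + 2·(1) = 0
  T: −[D_c]_T − [f]_T + 2·[v]_T = −(-1) − (-1) + 2·(-1) = 0
All base exponents vanish — dimensionless.

yes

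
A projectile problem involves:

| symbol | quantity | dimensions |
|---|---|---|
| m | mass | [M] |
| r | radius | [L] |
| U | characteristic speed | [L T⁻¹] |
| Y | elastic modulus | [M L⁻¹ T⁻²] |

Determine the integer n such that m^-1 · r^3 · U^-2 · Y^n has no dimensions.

Balance the M exponent: (1)·n from Y, plus −(1) + 3·(0) − 2·(0) = -1 from the rest, must sum to zero.
n − 1 = 0, so n = 1.

1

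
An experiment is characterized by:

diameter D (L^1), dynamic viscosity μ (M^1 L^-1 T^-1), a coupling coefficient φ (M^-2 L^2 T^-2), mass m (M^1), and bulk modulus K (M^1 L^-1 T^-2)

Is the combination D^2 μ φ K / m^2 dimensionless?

no

Sum the exponent of each base dimension across the product:
  M: 2·[D]_M + [μ]_M + [φ]_M − 2·[m]_M + [K]_M = 2·(0) + (1) + (-2) − 2·(1) + (1) = -2
  L: 2·[D]_L + [μ]_L + [φ]_L − 2·[m]_L + [K]_L = 2·(1) + (-1) + (2) − 2·(0) + (-1) = 2
  T: 2·[D]_T + [μ]_T + [φ]_T − 2·[m]_T + [K]_T = 2·(0) + (-1) + (-2) − 2·(0) + (-2) = -5
Net dimensions [M⁻² L² T⁻⁵] ≠ [1] — not dimensionless.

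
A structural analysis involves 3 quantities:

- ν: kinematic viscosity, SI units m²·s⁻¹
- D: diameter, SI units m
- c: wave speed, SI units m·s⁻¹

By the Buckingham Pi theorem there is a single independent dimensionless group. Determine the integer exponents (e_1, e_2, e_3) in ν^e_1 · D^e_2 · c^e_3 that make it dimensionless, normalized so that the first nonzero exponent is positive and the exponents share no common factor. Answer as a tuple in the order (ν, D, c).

L: e_1·(2) + e_2·(1) + e_3·(1) = 0
T: e_1·(-1) + e_2·(0) + e_3·(-1) = 0
Solving this homogeneous linear system for the smallest-integer solution (first nonzero entry positive) gives (1, -1, -1).

(1, -1, -1)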